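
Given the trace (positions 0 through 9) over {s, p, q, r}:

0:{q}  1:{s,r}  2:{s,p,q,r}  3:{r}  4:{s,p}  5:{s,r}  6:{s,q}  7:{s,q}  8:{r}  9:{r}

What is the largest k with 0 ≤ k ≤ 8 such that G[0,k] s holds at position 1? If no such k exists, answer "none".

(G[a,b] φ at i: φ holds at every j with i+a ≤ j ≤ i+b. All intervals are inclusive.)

1

s must hold from j=1 onward; find where it first fails.
  j=1: holds
  j=2: holds
  j=3: fails
Holds on [1,2], so largest k = 1.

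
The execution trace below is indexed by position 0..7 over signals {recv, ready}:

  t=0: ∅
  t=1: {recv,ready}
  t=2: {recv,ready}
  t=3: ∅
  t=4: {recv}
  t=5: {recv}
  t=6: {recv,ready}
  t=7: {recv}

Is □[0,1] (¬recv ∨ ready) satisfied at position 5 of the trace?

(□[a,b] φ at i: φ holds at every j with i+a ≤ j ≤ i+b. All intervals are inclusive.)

Check (¬recv ∨ ready) at every j in [5,6]:
  j=5: false
  j=6: true
Fails at j=5 → formula fails.

No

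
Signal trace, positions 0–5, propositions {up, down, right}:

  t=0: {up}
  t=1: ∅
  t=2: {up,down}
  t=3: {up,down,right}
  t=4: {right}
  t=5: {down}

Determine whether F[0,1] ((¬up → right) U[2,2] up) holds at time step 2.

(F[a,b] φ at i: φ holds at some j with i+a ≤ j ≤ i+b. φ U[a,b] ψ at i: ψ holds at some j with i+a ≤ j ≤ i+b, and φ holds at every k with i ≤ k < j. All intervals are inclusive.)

Check ((¬up → right) U[2,2] up) at each j in [2,3]:
  j=2: fails
  j=3: fails
No position in the window satisfies it → formula fails.

Does not hold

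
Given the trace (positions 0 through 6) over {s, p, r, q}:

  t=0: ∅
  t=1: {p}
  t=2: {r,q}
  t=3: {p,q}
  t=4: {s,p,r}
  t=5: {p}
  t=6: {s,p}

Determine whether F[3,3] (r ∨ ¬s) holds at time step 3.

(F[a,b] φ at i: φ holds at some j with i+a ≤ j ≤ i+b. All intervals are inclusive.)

Check (r ∨ ¬s) at each j in [6,6]:
  j=6: false
No position in the window satisfies it → formula fails.

Does not hold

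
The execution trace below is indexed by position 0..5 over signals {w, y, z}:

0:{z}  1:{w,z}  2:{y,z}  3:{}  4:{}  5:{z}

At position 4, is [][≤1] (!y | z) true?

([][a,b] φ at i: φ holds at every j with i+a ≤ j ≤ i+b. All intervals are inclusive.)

Check (!y | z) at every j in [4,5]:
  j=4: true
  j=5: true
All positions satisfy it → formula holds.

Yes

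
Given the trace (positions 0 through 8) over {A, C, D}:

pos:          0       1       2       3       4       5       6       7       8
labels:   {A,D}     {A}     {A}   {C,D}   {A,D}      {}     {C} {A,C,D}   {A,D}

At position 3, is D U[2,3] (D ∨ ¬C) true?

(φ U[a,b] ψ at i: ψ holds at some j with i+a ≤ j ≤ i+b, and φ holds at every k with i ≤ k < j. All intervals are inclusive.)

Need some j in [5,6] with (D ∨ ¬C), and D at every k in [3,j-1].
  j=5: (D ∨ ¬C) holds; D holds at every k in [3,4] → satisfied.

Holds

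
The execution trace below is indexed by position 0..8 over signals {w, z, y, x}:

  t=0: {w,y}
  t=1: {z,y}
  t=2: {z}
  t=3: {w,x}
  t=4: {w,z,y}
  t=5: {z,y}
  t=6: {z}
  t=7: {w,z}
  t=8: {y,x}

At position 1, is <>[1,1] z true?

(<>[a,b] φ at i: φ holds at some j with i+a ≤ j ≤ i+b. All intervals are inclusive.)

Yes

Check z at each j in [2,2]:
  j=2: true
Found at j=2 → formula holds.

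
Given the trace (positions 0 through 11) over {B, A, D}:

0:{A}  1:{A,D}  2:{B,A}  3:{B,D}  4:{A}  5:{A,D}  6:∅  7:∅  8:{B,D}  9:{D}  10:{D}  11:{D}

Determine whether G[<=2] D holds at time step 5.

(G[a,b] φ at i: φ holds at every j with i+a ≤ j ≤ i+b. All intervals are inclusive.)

False

Check D at every j in [5,7]:
  j=5: true
  j=6: false
  j=7: false
Fails at j=6 → formula fails.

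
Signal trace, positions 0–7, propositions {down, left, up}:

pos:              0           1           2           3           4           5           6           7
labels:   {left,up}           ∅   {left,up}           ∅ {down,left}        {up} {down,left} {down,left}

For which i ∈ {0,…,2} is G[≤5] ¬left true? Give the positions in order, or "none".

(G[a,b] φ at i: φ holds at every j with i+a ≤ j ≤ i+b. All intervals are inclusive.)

Evaluate at each i in [0,2]:
  i=0: ✗ (fails at j=0)
  i=1: ✗ (fails at j=2)
  i=2: ✗ (fails at j=2)

none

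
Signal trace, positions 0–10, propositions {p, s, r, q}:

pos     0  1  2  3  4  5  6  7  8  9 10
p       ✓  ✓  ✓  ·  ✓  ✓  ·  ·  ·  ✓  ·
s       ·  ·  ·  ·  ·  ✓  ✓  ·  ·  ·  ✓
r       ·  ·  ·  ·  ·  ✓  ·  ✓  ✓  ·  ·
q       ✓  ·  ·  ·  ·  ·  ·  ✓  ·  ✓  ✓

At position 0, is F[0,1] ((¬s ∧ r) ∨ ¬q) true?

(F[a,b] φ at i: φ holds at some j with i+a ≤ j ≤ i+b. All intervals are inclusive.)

Holds

Check ((¬s ∧ r) ∨ ¬q) at each j in [0,1]:
  j=0: false
  j=1: true
Found at j=1 → formula holds.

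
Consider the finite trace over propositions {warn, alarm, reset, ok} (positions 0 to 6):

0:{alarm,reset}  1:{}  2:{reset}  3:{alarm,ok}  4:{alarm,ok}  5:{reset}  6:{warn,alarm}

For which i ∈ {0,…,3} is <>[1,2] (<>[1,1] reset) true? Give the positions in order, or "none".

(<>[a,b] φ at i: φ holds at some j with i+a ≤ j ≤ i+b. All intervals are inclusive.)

Evaluate at each i in [0,3]:
  i=0: ✓ (witness j=1)
  i=1: ✗ (none in [2,3])
  i=2: ✓ (witness j=4)
  i=3: ✓ (witness j=4)

0, 2, 3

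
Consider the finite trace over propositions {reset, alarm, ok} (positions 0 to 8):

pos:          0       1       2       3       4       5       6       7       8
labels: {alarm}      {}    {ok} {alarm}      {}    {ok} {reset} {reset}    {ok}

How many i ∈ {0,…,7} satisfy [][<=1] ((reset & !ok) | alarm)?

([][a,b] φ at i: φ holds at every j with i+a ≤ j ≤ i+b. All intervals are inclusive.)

1

Evaluate at each i in [0,7]:
  i=0: ✗ (fails at j=1)
  i=1: ✗ (fails at j=1)
  i=2: ✗ (fails at j=2)
  i=3: ✗ (fails at j=4)
  i=4: ✗ (fails at j=4)
  i=5: ✗ (fails at j=5)
  i=6: ✓ (all of [6,7])
  i=7: ✗ (fails at j=8)
Positions where it holds: {6} → 1.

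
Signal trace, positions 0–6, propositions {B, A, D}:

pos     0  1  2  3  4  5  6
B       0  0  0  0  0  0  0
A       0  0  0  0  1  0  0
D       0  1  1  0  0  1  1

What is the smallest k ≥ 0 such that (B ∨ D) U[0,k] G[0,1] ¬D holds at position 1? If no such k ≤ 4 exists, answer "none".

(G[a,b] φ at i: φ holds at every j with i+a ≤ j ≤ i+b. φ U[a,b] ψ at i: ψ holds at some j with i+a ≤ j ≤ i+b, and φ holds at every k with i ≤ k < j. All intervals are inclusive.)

Need earliest j ≥ 1 with G[0,1] ¬D, and (B ∨ D) at every k in [1,j-1].
  j=1: rhs fails.
  j=2: rhs fails.
  j=3: rhs holds; lhs holds on [1,2]. k = 2.

2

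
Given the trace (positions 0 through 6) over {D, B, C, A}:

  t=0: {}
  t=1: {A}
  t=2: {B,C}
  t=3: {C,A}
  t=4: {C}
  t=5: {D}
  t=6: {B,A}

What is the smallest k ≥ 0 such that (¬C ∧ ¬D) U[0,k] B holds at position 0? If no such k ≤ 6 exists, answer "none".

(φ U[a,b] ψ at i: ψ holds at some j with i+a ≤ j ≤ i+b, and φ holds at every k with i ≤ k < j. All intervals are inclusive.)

2

Need earliest j ≥ 0 with B, and (¬C ∧ ¬D) at every k in [0,j-1].
  j=0: rhs fails.
  j=1: rhs fails.
  j=2: rhs holds; lhs holds on [0,1]. k = 2.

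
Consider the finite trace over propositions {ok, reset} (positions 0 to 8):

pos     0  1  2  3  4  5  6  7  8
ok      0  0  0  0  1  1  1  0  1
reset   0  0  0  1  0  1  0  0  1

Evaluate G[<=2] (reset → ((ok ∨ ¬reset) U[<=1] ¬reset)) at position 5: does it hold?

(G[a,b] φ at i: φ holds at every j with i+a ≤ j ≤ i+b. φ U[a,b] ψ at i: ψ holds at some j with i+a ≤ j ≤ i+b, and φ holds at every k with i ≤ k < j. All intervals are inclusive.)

Check (reset → ((ok ∨ ¬reset) U[<=1] ¬reset)) at every j in [5,7]:
  j=5: antecedent true; consequent holds → ✓
  j=6: antecedent false → ✓
  j=7: antecedent false → ✓
All positions satisfy it → formula holds.

Holds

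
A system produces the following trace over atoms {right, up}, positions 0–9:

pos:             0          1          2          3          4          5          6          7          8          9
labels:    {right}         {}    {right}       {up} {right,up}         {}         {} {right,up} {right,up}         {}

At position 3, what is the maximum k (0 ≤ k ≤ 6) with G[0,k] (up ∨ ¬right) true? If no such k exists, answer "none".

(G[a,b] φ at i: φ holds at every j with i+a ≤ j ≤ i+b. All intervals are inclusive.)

(up ∨ ¬right) must hold from j=3 onward; find where it first fails.
  j=3: holds
  j=4: holds
  j=5: holds
  j=6: holds
  j=7: holds
  j=8: holds
  j=9: holds
Holds through j=9; largest k = 6.

6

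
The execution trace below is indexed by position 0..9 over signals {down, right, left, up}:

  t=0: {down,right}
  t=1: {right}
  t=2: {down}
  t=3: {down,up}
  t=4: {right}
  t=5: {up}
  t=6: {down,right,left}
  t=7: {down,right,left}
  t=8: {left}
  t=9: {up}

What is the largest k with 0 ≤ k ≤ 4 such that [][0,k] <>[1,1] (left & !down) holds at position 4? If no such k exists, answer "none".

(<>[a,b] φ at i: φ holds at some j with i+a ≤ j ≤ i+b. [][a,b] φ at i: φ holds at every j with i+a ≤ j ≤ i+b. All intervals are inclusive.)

<>[1,1] (left & !down) must hold from j=4 onward; find where it first fails.
  j=4: fails → no k works.

none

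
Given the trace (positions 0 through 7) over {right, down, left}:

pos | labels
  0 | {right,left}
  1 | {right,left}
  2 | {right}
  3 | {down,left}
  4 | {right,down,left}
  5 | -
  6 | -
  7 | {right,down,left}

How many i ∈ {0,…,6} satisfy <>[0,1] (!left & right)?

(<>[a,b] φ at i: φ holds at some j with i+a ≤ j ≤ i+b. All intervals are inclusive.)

Evaluate at each i in [0,6]:
  i=0: ✗ (none in [0,1])
  i=1: ✓ (witness j=2)
  i=2: ✓ (witness j=2)
  i=3: ✗ (none in [3,4])
  i=4: ✗ (none in [4,5])
  i=5: ✗ (none in [5,6])
  i=6: ✗ (none in [6,7])
Positions where it holds: {1, 2} → 2.

2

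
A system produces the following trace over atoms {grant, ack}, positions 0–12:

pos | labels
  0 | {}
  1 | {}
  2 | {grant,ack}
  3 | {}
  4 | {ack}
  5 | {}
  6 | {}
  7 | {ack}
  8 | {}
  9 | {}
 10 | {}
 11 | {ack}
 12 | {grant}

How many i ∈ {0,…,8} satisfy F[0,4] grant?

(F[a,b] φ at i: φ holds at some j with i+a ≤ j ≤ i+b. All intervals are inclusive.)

Evaluate at each i in [0,8]:
  i=0: ✓ (witness j=2)
  i=1: ✓ (witness j=2)
  i=2: ✓ (witness j=2)
  i=3: ✗ (none in [3,7])
  i=4: ✗ (none in [4,8])
  i=5: ✗ (none in [5,9])
  i=6: ✗ (none in [6,10])
  i=7: ✗ (none in [7,11])
  i=8: ✓ (witness j=12)
Positions where it holds: {0, 1, 2, 8} → 4.

4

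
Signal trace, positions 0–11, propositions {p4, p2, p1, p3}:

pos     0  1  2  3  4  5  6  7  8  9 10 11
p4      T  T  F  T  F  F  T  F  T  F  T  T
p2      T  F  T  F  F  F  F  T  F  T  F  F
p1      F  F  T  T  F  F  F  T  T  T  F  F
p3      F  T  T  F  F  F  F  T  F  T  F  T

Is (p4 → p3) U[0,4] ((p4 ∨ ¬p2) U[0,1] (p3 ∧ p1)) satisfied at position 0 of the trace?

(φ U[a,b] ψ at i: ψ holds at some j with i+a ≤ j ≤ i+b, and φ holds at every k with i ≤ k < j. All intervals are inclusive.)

Need some j in [0,4] with ((p4 ∨ ¬p2) U[0,1] (p3 ∧ p1)), and (p4 → p3) at every k in [0,j-1].
  j=0: ((p4 ∨ ¬p2) U[0,1] (p3 ∧ p1)) — fails.
  j=1: ((p4 ∨ ¬p2) U[0,1] (p3 ∧ p1)) holds, but (p4 → p3) fails at k=0 → not this j.
  j=2: ((p4 ∨ ¬p2) U[0,1] (p3 ∧ p1)) holds, but (p4 → p3) fails at k=0 → not this j.
  j=3: ((p4 ∨ ¬p2) U[0,1] (p3 ∧ p1)) — fails.
  j=4: ((p4 ∨ ¬p2) U[0,1] (p3 ∧ p1)) — fails.
No j in the window works → until fails.

False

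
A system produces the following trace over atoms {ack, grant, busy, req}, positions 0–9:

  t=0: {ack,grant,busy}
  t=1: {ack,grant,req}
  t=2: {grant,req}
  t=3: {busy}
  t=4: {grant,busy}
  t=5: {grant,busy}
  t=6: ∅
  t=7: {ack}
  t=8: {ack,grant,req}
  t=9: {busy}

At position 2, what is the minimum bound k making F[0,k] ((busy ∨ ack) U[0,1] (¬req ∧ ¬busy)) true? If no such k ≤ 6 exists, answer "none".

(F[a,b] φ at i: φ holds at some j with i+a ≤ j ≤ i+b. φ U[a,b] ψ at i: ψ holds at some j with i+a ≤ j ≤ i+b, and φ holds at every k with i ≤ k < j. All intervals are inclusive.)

3

Scan j = 2,3,… for ((busy ∨ ack) U[0,1] (¬req ∧ ¬busy)):
  j=2: fails
  j=3: fails
  j=4: fails
  j=5: holds
First hit at j=5, so smallest k = 5-2 = 3.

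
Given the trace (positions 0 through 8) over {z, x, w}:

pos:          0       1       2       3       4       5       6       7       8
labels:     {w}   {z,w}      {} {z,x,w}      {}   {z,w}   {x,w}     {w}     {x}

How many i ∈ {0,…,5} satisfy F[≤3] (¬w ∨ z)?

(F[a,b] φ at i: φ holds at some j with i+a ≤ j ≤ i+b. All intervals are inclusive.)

Evaluate at each i in [0,5]:
  i=0: ✓ (witness j=1)
  i=1: ✓ (witness j=1)
  i=2: ✓ (witness j=2)
  i=3: ✓ (witness j=3)
  i=4: ✓ (witness j=4)
  i=5: ✓ (witness j=5)
Positions where it holds: {0, 1, 2, 3, 4, 5} → 6.

6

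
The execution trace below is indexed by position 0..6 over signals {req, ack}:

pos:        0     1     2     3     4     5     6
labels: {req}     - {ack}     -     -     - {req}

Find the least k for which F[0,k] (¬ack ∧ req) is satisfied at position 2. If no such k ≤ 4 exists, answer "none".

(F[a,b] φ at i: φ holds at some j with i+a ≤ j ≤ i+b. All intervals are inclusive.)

Scan j = 2,3,… for (¬ack ∧ req):
  j=2: fails
  j=3: fails
  j=4: fails
  j=5: fails
  j=6: holds
First hit at j=6, so smallest k = 6-2 = 4.

4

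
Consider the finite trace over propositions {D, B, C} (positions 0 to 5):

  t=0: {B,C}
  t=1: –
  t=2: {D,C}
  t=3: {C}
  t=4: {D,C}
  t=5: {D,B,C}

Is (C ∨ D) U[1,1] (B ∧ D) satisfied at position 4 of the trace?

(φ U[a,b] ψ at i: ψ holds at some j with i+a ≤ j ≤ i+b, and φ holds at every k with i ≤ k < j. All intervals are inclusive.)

Need some j in [5,5] with (B ∧ D), and (C ∨ D) at every k in [4,j-1].
  j=5: (B ∧ D) holds; (C ∨ D) holds at every k in [4,4] → satisfied.

Holds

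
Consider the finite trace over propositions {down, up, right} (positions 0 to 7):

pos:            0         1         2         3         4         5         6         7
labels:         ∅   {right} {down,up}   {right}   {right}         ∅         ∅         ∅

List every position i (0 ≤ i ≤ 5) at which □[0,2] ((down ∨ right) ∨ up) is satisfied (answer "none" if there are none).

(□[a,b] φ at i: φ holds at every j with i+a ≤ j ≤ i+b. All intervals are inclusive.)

Evaluate at each i in [0,5]:
  i=0: ✗ (fails at j=0)
  i=1: ✓ (all of [1,3])
  i=2: ✓ (all of [2,4])
  i=3: ✗ (fails at j=5)
  i=4: ✗ (fails at j=5)
  i=5: ✗ (fails at j=5)

1, 2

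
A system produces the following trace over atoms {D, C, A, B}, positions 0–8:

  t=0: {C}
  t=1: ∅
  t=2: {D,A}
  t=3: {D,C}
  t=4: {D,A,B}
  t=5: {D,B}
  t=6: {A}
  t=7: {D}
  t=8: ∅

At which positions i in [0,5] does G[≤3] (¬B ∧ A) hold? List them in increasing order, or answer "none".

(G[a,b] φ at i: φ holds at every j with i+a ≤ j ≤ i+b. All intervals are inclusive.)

Evaluate at each i in [0,5]:
  i=0: ✗ (fails at j=0)
  i=1: ✗ (fails at j=1)
  i=2: ✗ (fails at j=3)
  i=3: ✗ (fails at j=3)
  i=4: ✗ (fails at j=4)
  i=5: ✗ (fails at j=5)

none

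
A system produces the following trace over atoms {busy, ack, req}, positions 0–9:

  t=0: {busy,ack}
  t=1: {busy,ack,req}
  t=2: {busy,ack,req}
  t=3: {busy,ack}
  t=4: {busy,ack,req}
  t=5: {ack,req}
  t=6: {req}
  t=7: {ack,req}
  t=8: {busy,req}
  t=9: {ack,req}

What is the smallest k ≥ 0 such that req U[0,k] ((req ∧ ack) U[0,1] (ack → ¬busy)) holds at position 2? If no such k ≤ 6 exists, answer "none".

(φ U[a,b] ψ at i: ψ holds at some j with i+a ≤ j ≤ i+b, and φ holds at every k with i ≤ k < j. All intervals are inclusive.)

Need earliest j ≥ 2 with ((req ∧ ack) U[0,1] (ack → ¬busy)), and req at every k in [2,j-1].
  j=2: rhs fails.
  j=3: rhs fails.
  j=4: rhs holds but lhs fails at k=3.
  j=5: rhs holds but lhs fails at k=3.
  j=6: rhs holds but lhs fails at k=3.
  j=7: rhs holds but lhs fails at k=3.
  j=8: rhs holds but lhs fails at k=3.
No witness within the range → none.

none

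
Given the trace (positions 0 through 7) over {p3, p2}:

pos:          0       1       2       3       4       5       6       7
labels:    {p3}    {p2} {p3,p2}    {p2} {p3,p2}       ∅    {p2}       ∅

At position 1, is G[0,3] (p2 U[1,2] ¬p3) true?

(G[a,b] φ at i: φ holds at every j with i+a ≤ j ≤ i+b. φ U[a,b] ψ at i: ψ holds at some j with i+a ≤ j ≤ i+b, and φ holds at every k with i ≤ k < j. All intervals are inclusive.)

True

Check (p2 U[1,2] ¬p3) at every j in [1,4]:
  j=1: holds
  j=2: holds
  j=3: holds
  j=4: holds
All positions satisfy it → formula holds.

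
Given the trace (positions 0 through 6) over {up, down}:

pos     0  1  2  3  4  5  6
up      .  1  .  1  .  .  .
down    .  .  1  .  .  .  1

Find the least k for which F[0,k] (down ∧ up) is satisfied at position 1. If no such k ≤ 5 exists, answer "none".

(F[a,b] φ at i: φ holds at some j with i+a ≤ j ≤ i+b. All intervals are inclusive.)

none

Scan j = 1,2,… for (down ∧ up):
  j=1: fails
  j=2: fails
  j=3: fails
  j=4: fails
  j=5: fails
  j=6: fails
No j in [1,6] satisfies it → none.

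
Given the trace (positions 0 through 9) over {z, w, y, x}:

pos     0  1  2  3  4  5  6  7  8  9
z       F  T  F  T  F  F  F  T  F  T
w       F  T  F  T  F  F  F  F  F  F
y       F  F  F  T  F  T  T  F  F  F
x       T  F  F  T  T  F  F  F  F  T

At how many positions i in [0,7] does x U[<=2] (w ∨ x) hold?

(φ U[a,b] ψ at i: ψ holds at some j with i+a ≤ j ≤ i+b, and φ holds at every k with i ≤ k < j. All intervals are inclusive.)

Evaluate at each i in [0,7]:
  i=0: ✓ (rhs at j=0)
  i=1: ✓ (rhs at j=1)
  i=2: ✗ (lhs fails at k=2 before rhs at j=3)
  i=3: ✓ (rhs at j=3)
  i=4: ✓ (rhs at j=4)
  i=5: ✗ (no rhs in [5,7])
  i=6: ✗ (no rhs in [6,8])
  i=7: ✗ (lhs fails at k=7 before rhs at j=9)
Positions where it holds: {0, 1, 3, 4} → 4.

4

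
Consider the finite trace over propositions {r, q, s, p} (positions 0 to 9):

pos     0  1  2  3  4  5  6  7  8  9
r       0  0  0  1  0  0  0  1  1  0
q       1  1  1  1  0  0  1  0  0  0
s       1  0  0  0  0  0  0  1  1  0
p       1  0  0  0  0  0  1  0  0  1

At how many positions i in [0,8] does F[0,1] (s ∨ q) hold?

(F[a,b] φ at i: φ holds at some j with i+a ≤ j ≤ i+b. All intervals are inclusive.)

8

Evaluate at each i in [0,8]:
  i=0: ✓ (witness j=0)
  i=1: ✓ (witness j=1)
  i=2: ✓ (witness j=2)
  i=3: ✓ (witness j=3)
  i=4: ✗ (none in [4,5])
  i=5: ✓ (witness j=6)
  i=6: ✓ (witness j=6)
  i=7: ✓ (witness j=7)
  i=8: ✓ (witness j=8)
Positions where it holds: {0, 1, 2, 3, 5, 6, 7, 8} → 8.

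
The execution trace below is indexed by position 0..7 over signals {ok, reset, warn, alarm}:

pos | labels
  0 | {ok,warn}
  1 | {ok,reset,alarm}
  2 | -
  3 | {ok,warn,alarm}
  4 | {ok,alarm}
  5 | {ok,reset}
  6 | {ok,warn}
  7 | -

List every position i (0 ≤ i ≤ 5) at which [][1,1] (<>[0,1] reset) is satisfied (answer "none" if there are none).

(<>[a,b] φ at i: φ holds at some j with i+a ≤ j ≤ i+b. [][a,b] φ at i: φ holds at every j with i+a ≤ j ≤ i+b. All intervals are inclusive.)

Evaluate at each i in [0,5]:
  i=0: ✓ (all of [1,1])
  i=1: ✗ (fails at j=2)
  i=2: ✗ (fails at j=3)
  i=3: ✓ (all of [4,4])
  i=4: ✓ (all of [5,5])
  i=5: ✗ (fails at j=6)

0, 3, 4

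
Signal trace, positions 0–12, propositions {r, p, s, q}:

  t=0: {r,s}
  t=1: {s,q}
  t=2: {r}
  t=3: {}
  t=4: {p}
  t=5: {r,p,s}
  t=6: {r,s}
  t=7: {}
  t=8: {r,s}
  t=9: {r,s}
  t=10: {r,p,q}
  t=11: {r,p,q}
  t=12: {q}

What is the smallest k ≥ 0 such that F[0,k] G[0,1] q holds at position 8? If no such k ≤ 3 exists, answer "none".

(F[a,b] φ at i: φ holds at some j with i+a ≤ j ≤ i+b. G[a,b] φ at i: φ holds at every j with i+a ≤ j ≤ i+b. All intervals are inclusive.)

Scan j = 8,9,… for G[0,1] q:
  j=8: fails
  j=9: fails
  j=10: holds
First hit at j=10, so smallest k = 10-8 = 2.

2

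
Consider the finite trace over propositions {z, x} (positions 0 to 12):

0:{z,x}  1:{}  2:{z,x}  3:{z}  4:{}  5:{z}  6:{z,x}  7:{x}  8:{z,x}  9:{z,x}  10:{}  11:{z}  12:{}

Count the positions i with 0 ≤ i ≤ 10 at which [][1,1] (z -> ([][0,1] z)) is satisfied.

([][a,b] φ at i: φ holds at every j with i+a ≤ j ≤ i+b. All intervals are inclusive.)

7

Evaluate at each i in [0,10]:
  i=0: ✓ (all of [1,1])
  i=1: ✓ (all of [2,2])
  i=2: ✗ (fails at j=3)
  i=3: ✓ (all of [4,4])
  i=4: ✓ (all of [5,5])
  i=5: ✗ (fails at j=6)
  i=6: ✓ (all of [7,7])
  i=7: ✓ (all of [8,8])
  i=8: ✗ (fails at j=9)
  i=9: ✓ (all of [10,10])
  i=10: ✗ (fails at j=11)
Positions where it holds: {0, 1, 3, 4, 6, 7, 9} → 7.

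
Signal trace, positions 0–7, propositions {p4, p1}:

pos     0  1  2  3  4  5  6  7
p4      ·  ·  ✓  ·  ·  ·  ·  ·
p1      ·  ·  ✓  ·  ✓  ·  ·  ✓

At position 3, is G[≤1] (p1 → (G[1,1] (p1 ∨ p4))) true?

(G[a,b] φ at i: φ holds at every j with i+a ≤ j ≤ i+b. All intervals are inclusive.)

Check (p1 → (G[1,1] (p1 ∨ p4))) at every j in [3,4]:
  j=3: antecedent false → ✓
  j=4: antecedent true; consequent fails at 5 → ✗
Fails at j=4 → formula fails.

Does not hold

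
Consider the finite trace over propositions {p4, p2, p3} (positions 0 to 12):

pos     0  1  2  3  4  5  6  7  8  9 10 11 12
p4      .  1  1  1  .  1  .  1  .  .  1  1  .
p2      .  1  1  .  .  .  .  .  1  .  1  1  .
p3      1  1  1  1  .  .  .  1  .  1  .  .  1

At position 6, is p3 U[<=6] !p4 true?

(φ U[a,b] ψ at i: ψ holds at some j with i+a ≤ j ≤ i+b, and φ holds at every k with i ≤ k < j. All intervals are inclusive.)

True

Need some j in [6,12] with !p4, and p3 at every k in [6,j-1].
  j=6: !p4 holds; no prefix to check → satisfied.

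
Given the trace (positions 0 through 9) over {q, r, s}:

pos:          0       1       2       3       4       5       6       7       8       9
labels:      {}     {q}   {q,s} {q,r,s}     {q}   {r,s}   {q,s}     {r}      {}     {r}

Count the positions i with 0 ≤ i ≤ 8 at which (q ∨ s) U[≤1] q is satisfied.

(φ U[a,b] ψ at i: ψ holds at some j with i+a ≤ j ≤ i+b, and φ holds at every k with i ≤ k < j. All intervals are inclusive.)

Evaluate at each i in [0,8]:
  i=0: ✗ (lhs fails at k=0 before rhs at j=1)
  i=1: ✓ (rhs at j=1)
  i=2: ✓ (rhs at j=2)
  i=3: ✓ (rhs at j=3)
  i=4: ✓ (rhs at j=4)
  i=5: ✓ (rhs at j=6; lhs holds on [5,5])
  i=6: ✓ (rhs at j=6)
  i=7: ✗ (no rhs in [7,8])
  i=8: ✗ (no rhs in [8,9])
Positions where it holds: {1, 2, 3, 4, 5, 6} → 6.

6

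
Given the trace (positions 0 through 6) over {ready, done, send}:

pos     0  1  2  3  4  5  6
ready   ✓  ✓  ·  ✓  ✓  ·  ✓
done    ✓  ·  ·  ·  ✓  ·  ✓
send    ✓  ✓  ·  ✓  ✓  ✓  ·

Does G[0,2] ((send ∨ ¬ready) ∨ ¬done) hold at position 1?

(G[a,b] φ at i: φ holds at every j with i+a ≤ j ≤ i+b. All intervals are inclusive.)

Check ((send ∨ ¬ready) ∨ ¬done) at every j in [1,3]:
  j=1: true
  j=2: true
  j=3: true
All positions satisfy it → formula holds.

Holds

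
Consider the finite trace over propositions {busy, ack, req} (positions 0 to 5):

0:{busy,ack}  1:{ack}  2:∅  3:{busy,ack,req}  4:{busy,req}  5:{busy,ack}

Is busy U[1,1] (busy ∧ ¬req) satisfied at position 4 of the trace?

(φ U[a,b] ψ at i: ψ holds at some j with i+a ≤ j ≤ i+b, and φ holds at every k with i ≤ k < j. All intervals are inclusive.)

Need some j in [5,5] with (busy ∧ ¬req), and busy at every k in [4,j-1].
  j=5: (busy ∧ ¬req) holds; busy holds at every k in [4,4] → satisfied.

True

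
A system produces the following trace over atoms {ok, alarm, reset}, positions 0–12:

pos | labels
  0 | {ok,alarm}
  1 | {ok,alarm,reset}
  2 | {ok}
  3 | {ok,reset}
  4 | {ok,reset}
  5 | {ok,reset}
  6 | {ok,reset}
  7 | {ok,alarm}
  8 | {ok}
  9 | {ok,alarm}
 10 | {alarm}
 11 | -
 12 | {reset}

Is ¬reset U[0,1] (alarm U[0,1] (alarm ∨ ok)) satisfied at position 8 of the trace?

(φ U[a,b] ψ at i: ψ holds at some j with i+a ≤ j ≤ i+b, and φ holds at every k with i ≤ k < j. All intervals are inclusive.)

True

Need some j in [8,9] with (alarm U[0,1] (alarm ∨ ok)), and ¬reset at every k in [8,j-1].
  j=8: (alarm U[0,1] (alarm ∨ ok)) holds; no prefix to check → satisfied.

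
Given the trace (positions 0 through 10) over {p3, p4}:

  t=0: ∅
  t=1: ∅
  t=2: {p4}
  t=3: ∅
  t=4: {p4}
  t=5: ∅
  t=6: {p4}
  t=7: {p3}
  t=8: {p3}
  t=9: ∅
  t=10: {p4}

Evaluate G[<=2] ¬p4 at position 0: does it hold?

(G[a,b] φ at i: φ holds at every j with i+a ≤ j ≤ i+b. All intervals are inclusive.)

Does not hold

Check ¬p4 at every j in [0,2]:
  j=0: true
  j=1: true
  j=2: false
Fails at j=2 → formula fails.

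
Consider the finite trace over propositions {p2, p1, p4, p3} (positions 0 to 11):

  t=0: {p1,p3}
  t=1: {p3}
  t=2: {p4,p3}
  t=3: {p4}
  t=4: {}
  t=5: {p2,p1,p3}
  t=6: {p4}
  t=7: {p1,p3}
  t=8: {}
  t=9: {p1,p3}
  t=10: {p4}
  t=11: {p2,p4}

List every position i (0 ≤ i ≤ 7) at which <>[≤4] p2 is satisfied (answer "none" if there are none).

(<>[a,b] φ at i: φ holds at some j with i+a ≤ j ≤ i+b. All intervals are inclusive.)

Evaluate at each i in [0,7]:
  i=0: ✗ (none in [0,4])
  i=1: ✓ (witness j=5)
  i=2: ✓ (witness j=5)
  i=3: ✓ (witness j=5)
  i=4: ✓ (witness j=5)
  i=5: ✓ (witness j=5)
  i=6: ✗ (none in [6,10])
  i=7: ✓ (witness j=11)

1, 2, 3, 4, 5, 7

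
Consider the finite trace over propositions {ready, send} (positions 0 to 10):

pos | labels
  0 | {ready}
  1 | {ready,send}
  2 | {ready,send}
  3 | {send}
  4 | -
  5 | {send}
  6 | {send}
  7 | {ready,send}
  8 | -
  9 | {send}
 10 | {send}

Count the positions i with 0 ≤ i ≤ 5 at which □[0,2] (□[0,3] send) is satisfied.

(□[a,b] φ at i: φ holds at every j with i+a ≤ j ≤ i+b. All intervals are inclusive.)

Evaluate at each i in [0,5]:
  i=0: ✗ (fails at j=0)
  i=1: ✗ (fails at j=1)
  i=2: ✗ (fails at j=2)
  i=3: ✗ (fails at j=3)
  i=4: ✗ (fails at j=4)
  i=5: ✗ (fails at j=5)
Positions where it holds: {} → 0.

0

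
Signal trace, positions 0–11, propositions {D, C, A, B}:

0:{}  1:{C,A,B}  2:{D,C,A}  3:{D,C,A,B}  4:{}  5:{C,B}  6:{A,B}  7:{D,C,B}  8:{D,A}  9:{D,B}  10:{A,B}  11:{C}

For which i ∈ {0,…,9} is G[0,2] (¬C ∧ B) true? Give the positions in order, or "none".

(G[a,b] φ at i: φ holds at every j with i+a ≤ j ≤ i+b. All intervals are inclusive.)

none

Evaluate at each i in [0,9]:
  i=0: ✗ (fails at j=0)
  i=1: ✗ (fails at j=1)
  i=2: ✗ (fails at j=2)
  i=3: ✗ (fails at j=3)
  i=4: ✗ (fails at j=4)
  i=5: ✗ (fails at j=5)
  i=6: ✗ (fails at j=7)
  i=7: ✗ (fails at j=7)
  i=8: ✗ (fails at j=8)
  i=9: ✗ (fails at j=11)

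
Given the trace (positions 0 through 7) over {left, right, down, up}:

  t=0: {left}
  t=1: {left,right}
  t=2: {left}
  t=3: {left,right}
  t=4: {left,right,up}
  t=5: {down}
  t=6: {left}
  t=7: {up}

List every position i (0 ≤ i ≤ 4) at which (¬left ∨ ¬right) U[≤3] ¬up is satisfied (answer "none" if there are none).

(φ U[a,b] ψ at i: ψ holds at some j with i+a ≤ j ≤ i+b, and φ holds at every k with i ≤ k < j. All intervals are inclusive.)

Evaluate at each i in [0,4]:
  i=0: ✓ (rhs at j=0)
  i=1: ✓ (rhs at j=1)
  i=2: ✓ (rhs at j=2)
  i=3: ✓ (rhs at j=3)
  i=4: ✗ (lhs fails at k=4 before rhs at j=5)

0, 1, 2, 3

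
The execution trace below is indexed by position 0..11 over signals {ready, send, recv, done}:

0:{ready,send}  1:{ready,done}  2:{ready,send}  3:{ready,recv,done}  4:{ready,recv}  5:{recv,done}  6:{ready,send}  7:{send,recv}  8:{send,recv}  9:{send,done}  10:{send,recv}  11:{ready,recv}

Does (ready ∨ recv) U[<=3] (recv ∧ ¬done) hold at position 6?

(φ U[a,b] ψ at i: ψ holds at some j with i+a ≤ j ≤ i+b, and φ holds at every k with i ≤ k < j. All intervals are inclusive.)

Need some j in [6,9] with (recv ∧ ¬done), and (ready ∨ recv) at every k in [6,j-1].
  j=6: (recv ∧ ¬done) false.
  j=7: (recv ∧ ¬done) holds; (ready ∨ recv) holds at every k in [6,6] → satisfied.

Yes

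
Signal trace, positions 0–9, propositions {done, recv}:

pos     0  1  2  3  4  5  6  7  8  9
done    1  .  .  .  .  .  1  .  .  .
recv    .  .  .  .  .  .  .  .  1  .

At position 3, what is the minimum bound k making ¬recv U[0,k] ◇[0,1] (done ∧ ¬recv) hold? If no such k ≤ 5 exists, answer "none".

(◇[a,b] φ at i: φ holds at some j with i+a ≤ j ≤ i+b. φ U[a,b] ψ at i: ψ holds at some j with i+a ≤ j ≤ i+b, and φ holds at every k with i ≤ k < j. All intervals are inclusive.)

Need earliest j ≥ 3 with ◇[0,1] (done ∧ ¬recv), and ¬recv at every k in [3,j-1].
  j=3: rhs fails.
  j=4: rhs fails.
  j=5: rhs holds; lhs holds on [3,4]. k = 2.

2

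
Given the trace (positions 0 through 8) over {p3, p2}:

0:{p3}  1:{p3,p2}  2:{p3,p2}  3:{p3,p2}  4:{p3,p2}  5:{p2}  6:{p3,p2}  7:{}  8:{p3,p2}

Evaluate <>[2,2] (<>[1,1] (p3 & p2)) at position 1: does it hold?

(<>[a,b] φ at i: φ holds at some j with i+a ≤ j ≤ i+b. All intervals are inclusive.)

Holds

Check <>[1,1] (p3 & p2) at each j in [3,3]:
  j=3: holds (witness at 4)
Found at j=3 → formula holds.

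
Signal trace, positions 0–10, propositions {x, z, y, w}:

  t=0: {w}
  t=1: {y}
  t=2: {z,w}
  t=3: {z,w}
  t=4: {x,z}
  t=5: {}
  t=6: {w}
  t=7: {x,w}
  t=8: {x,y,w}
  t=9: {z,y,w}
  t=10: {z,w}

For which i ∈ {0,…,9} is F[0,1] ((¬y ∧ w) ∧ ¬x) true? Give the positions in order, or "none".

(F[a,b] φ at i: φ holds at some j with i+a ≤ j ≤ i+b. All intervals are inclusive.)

Evaluate at each i in [0,9]:
  i=0: ✓ (witness j=0)
  i=1: ✓ (witness j=2)
  i=2: ✓ (witness j=2)
  i=3: ✓ (witness j=3)
  i=4: ✗ (none in [4,5])
  i=5: ✓ (witness j=6)
  i=6: ✓ (witness j=6)
  i=7: ✗ (none in [7,8])
  i=8: ✗ (none in [8,9])
  i=9: ✓ (witness j=10)

0, 1, 2, 3, 5, 6, 9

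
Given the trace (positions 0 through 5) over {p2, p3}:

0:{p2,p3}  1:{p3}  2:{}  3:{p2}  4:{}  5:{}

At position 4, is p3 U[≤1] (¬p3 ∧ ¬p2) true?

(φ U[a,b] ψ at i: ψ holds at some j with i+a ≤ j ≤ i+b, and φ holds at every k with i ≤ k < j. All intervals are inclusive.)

Yes

Need some j in [4,5] with (¬p3 ∧ ¬p2), and p3 at every k in [4,j-1].
  j=4: (¬p3 ∧ ¬p2) holds; no prefix to check → satisfied.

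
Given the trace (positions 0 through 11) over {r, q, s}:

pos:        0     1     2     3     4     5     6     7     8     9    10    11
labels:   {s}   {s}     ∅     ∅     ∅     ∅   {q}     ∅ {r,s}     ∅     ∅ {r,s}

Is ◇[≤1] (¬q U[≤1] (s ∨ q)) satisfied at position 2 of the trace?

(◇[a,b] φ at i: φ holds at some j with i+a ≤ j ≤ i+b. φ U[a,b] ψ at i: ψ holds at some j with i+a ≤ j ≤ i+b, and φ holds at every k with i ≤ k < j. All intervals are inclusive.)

Check (¬q U[≤1] (s ∨ q)) at each j in [2,3]:
  j=2: fails
  j=3: fails
No position in the window satisfies it → formula fails.

False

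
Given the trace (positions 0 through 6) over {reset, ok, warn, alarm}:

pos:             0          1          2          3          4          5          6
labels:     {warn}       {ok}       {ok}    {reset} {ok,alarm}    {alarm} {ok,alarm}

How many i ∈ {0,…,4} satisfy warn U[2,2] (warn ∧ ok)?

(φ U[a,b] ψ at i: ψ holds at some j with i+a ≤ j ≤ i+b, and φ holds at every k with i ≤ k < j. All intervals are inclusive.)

0

Evaluate at each i in [0,4]:
  i=0: ✗ (no rhs in [2,2])
  i=1: ✗ (no rhs in [3,3])
  i=2: ✗ (no rhs in [4,4])
  i=3: ✗ (no rhs in [5,5])
  i=4: ✗ (no rhs in [6,6])
Positions where it holds: {} → 0.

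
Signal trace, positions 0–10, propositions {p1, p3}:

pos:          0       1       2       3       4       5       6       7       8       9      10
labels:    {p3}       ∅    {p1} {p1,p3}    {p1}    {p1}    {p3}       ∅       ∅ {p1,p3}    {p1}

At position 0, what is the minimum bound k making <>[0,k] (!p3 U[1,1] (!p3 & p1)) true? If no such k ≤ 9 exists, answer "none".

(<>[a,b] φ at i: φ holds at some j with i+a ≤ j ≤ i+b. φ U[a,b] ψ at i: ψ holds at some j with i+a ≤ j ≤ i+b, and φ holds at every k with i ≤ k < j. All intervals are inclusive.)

Scan j = 0,1,… for (!p3 U[1,1] (!p3 & p1)):
  j=0: fails
  j=1: holds
First hit at j=1, so smallest k = 1-0 = 1.

1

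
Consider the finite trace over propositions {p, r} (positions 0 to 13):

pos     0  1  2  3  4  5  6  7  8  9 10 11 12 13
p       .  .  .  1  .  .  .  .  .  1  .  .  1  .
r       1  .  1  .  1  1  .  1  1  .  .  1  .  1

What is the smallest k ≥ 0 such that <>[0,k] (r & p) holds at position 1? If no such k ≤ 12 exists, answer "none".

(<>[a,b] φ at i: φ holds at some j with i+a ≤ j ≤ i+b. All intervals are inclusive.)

none

Scan j = 1,2,… for (r & p):
  j=1: fails
  j=2: fails
  j=3: fails
  j=4: fails
  j=5: fails
  j=6: fails
  j=7: fails
  j=8: fails
  j=9: fails
  j=10: fails
  j=11: fails
  j=12: fails
  j=13: fails
No j in [1,13] satisfies it → none.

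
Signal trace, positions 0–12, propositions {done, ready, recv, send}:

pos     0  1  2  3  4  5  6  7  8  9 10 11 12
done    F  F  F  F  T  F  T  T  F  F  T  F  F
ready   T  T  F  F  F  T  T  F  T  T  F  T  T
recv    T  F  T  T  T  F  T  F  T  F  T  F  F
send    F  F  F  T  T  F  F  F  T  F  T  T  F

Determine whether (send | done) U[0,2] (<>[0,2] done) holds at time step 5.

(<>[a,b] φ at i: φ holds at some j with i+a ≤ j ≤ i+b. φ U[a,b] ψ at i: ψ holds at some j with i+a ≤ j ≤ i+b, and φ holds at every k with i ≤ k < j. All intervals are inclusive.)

Need some j in [5,7] with <>[0,2] done, and (send | done) at every k in [5,j-1].
  j=5: <>[0,2] done holds; no prefix to check → satisfied.

True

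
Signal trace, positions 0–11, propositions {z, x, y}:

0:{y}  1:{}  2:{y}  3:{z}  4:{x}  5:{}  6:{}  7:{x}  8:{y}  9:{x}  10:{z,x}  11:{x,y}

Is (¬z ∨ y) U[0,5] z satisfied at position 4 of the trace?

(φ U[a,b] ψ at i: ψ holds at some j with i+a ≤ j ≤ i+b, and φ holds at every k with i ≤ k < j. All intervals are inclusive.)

Need some j in [4,9] with z, and (¬z ∨ y) at every k in [4,j-1].
  j=4: z false.
  j=5: z false.
  j=6: z false.
  j=7: z false.
  j=8: z false.
  j=9: z false.
No j in the window works → until fails.

Does not hold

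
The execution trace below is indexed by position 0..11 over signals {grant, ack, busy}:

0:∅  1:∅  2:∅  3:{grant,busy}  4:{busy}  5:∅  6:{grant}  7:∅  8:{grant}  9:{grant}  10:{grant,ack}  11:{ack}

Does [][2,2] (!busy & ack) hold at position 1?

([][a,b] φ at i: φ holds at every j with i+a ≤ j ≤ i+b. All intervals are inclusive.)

Check (!busy & ack) at every j in [3,3]:
  j=3: false
Fails at j=3 → formula fails.

False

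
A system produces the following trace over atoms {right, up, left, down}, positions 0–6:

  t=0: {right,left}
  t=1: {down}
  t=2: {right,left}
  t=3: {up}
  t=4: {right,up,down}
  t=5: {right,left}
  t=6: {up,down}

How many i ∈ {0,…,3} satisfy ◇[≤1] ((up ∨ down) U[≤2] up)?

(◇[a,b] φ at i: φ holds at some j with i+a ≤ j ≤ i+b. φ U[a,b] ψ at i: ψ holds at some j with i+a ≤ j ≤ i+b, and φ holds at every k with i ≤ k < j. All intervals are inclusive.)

2

Evaluate at each i in [0,3]:
  i=0: ✗ (none in [0,1])
  i=1: ✗ (none in [1,2])
  i=2: ✓ (witness j=3)
  i=3: ✓ (witness j=3)
Positions where it holds: {2, 3} → 2.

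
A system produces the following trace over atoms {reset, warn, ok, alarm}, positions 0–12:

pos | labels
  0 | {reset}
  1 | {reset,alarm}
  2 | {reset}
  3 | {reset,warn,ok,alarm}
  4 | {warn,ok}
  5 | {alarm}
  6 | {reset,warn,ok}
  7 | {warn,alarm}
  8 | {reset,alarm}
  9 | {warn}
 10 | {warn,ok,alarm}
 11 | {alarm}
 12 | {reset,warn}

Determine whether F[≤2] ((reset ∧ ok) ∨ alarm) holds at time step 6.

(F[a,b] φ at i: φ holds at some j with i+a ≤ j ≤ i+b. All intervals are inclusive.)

Yes

Check ((reset ∧ ok) ∨ alarm) at each j in [6,8]:
  j=6: true
  j=7: true
  j=8: true
Found at j=6 → formula holds.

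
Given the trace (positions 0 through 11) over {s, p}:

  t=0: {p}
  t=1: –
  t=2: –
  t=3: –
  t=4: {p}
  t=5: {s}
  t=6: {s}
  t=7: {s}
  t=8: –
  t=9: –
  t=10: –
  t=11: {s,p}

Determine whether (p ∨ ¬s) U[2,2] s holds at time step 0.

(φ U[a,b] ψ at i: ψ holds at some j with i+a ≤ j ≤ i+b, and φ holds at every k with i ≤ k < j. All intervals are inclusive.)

Need some j in [2,2] with s, and (p ∨ ¬s) at every k in [0,j-1].
  j=2: s false.
No j in the window works → until fails.

False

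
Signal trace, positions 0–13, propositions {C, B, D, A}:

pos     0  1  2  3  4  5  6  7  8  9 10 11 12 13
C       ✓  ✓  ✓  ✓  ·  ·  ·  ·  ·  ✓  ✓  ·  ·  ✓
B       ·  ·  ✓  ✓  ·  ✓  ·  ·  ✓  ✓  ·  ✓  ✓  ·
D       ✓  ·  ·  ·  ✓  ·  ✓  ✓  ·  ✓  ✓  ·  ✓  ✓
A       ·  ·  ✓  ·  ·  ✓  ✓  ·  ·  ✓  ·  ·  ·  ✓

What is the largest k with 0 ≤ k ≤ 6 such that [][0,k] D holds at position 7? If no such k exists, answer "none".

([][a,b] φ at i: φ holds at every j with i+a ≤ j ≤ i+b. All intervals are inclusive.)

0

D must hold from j=7 onward; find where it first fails.
  j=7: holds
  j=8: fails
Holds on [7,7], so largest k = 0.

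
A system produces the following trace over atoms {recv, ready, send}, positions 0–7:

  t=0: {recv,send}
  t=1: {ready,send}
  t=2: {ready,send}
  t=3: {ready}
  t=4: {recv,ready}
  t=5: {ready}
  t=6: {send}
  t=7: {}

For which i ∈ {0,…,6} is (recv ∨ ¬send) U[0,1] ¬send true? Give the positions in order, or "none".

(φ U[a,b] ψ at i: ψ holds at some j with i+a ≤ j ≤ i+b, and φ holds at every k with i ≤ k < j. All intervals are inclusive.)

3, 4, 5

Evaluate at each i in [0,6]:
  i=0: ✗ (no rhs in [0,1])
  i=1: ✗ (no rhs in [1,2])
  i=2: ✗ (lhs fails at k=2 before rhs at j=3)
  i=3: ✓ (rhs at j=3)
  i=4: ✓ (rhs at j=4)
  i=5: ✓ (rhs at j=5)
  i=6: ✗ (lhs fails at k=6 before rhs at j=7)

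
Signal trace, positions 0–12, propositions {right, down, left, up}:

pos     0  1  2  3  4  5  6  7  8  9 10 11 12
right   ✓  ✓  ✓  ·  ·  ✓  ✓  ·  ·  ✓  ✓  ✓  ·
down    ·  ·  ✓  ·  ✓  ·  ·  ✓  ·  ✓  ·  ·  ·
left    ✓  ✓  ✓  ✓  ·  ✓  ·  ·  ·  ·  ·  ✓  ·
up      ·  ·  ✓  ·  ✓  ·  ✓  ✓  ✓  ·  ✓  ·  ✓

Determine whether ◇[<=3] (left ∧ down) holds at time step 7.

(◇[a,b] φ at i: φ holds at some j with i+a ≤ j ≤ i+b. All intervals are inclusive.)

Check (left ∧ down) at each j in [7,10]:
  j=7: false
  j=8: false
  j=9: false
  j=10: false
No position in the window satisfies it → formula fails.

No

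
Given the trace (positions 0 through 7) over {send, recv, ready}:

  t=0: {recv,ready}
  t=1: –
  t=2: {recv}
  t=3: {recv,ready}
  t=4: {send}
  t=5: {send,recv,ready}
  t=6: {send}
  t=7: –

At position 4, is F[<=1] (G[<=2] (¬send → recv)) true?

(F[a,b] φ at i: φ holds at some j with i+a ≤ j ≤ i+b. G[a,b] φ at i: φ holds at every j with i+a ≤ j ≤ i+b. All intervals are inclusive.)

Check G[<=2] (¬send → recv) at each j in [4,5]:
  j=4: holds on [4,6]
  j=5: fails at 7
Found at j=4 → formula holds.

Holds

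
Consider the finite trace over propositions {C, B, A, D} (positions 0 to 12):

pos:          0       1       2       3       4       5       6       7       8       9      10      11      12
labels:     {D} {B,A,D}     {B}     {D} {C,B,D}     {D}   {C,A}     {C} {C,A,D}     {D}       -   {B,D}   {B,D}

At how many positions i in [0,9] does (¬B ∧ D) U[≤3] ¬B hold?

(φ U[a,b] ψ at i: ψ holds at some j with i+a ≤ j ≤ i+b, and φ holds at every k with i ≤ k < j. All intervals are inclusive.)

Evaluate at each i in [0,9]:
  i=0: ✓ (rhs at j=0)
  i=1: ✗ (lhs fails at k=1 before rhs at j=3)
  i=2: ✗ (lhs fails at k=2 before rhs at j=3)
  i=3: ✓ (rhs at j=3)
  i=4: ✗ (lhs fails at k=4 before rhs at j=5)
  i=5: ✓ (rhs at j=5)
  i=6: ✓ (rhs at j=6)
  i=7: ✓ (rhs at j=7)
  i=8: ✓ (rhs at j=8)
  i=9: ✓ (rhs at j=9)
Positions where it holds: {0, 3, 5, 6, 7, 8, 9} → 7.

7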